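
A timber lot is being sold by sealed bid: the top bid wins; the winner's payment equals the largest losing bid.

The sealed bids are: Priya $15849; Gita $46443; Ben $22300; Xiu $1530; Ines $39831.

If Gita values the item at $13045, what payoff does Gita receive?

−$26786

Highest bid: Gita at $46443, so Gita wins.
Second-highest bid: Ines at $39831 — that is the price the winner pays.
Gita's payoff = value − price = $13045 − $39831 = −$26786.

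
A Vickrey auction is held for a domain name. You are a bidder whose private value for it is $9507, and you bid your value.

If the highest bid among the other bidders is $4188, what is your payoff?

$5319

Your bid $9507 exceeds the highest competing bid $4188, so you win.
In a second-price auction the winner pays the second-highest bid, $4188.
Payoff = value − price = $9507 − $4188 = $5319.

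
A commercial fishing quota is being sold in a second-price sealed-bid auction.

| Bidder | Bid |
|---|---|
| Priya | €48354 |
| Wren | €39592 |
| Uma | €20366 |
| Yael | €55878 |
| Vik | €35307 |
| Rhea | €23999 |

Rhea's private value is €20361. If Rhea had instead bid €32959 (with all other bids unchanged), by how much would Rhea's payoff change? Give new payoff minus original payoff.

The highest bid among the other bidders is €55878; Rhea's bid doesn't change that.
Original bid €23999: Rhea is not highest (top rival bid is €55878); payoff €0.
Alternative bid €32959: Rhea is not highest (top rival bid is €55878); payoff €0.
Change in payoff = €0 − (€0) = €0.

€0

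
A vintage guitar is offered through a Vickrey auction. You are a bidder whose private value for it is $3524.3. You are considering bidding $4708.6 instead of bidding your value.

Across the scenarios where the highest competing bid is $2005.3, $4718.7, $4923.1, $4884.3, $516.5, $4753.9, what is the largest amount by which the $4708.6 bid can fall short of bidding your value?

$2005.3: same outcome either way → loss $0.
$4718.7: same outcome either way → loss $0.
$4923.1: same outcome either way → loss $0.
$4884.3: same outcome either way → loss $0.
$516.5: same outcome either way → loss $0.
$4753.9: same outcome either way → loss $0.
Maximum loss: $0.

$0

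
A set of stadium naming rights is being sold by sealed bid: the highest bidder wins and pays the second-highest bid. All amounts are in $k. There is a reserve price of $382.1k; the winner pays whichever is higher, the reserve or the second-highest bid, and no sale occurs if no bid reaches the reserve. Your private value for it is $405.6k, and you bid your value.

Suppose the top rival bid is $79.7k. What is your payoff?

Your bid $405.6k is the highest and exceeds the reserve.
Price = max(second-highest bid, reserve) = max($79.7k, $382.1k) = $382.1k.
Payoff = $405.6k − $382.1k = $23.5k.

$23.5k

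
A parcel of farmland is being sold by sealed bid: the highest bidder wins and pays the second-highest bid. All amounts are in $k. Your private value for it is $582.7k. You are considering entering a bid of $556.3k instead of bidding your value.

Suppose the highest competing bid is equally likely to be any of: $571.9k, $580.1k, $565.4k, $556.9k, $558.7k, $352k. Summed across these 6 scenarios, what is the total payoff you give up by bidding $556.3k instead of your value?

$80.5k

The deviation costs you only when the competing bid falls strictly between $556.3k and $582.7k; elsewhere both bids give the same outcome.
$571.9k: truthful payoff $10.8k, deviation payoff $0k → loss $10.8k.
$580.1k: truthful payoff $2.6k, deviation payoff $0k → loss $2.6k.
$565.4k: truthful payoff $17.3k, deviation payoff $0k → loss $17.3k.
$556.9k: truthful payoff $25.8k, deviation payoff $0k → loss $25.8k.
$558.7k: truthful payoff $24k, deviation payoff $0k → loss $24k.
$352k: outcomes coincide → loss $0k.
Total loss = $10.8k + $2.6k + $17.3k + $25.8k + $24k = $80.5k.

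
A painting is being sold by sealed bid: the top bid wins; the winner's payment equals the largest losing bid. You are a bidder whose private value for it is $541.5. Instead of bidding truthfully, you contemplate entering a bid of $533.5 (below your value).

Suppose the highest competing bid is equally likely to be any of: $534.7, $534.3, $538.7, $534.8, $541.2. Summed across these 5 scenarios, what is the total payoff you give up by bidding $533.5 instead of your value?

$23.8

The deviation costs you only when the competing bid falls strictly between $533.5 and $541.5; elsewhere both bids give the same outcome.
$534.7: truthful payoff $6.8, deviation payoff $0 → loss $6.8.
$534.3: truthful payoff $7.2, deviation payoff $0 → loss $7.2.
$538.7: truthful payoff $2.8, deviation payoff $0 → loss $2.8.
$534.8: truthful payoff $6.7, deviation payoff $0 → loss $6.7.
$541.2: truthful payoff $0.3, deviation payoff $0 → loss $0.3.
Total loss = $6.8 + $7.2 + $2.8 + $6.7 + $0.3 = $23.8.
Because the price is fixed by the runner-up's bid, deviating from your value can only change a good outcome into a bad one — never the reverse.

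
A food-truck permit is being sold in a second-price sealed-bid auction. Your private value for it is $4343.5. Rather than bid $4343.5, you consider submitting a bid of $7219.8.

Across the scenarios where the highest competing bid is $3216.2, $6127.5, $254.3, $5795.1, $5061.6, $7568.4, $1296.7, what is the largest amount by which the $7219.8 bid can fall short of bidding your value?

$3216.2: same outcome either way → loss $0.
$6127.5: truthful gives $0, deviation gives −$1784 → loss $1784.
$254.3: same outcome either way → loss $0.
$5795.1: truthful gives $0, deviation gives −$1451.6 → loss $1451.6.
$5061.6: truthful gives $0, deviation gives −$718.1 → loss $718.1.
$7568.4: same outcome either way → loss $0.
$1296.7: same outcome either way → loss $0.
Maximum loss: $1784.

$1784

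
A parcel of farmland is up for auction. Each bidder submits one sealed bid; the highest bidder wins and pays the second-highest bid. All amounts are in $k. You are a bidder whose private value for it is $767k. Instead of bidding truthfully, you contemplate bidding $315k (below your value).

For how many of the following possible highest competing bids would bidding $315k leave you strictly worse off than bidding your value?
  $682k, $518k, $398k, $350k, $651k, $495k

6

The deviation hurts exactly when the highest competing bid lies strictly between $315k and $767k — underbidding then forfeits a profitable win.
$682k: inside the interval → strictly worse (loss $85k).
$518k: inside the interval → strictly worse (loss $249k).
$398k: inside the interval → strictly worse (loss $369k).
$350k: inside the interval → strictly worse (loss $417k).
$651k: inside the interval → strictly worse (loss $116k).
$495k: inside the interval → strictly worse (loss $272k).
Count: 6.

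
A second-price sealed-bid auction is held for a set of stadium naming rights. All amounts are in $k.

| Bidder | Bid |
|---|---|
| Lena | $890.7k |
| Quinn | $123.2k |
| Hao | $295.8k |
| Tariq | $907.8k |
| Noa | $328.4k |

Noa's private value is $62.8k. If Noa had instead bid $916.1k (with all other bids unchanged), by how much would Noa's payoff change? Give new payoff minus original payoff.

−$845k

The highest bid among the other bidders is $907.8k; Noa's bid doesn't change that.
Original bid $328.4k: Noa is not highest (top rival bid is $907.8k); payoff $0k.
Alternative bid $916.1k: Noa is highest, pays the top rival bid $907.8k; payoff $62.8k − $907.8k = −$845k.
Change in payoff = −$845k − ($0k) = −$845k.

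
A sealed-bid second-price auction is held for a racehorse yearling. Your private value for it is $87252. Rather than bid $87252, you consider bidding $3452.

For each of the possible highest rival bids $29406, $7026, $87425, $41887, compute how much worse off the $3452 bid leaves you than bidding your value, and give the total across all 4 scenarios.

$183437

The deviation costs you only when the competing bid falls strictly between $3452 and $87252; elsewhere both bids give the same outcome.
$29406: truthful payoff $57846, deviation payoff $0 → loss $57846.
$7026: truthful payoff $80226, deviation payoff $0 → loss $80226.
$87425: outcomes coincide → loss $0.
$41887: truthful payoff $45365, deviation payoff $0 → loss $45365.
Total loss = $57846 + $80226 + $45365 = $183437.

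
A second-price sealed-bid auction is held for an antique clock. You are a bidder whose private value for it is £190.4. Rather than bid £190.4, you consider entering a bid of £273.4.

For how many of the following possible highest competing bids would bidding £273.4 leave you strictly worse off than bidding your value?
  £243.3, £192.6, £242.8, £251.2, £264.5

5

The deviation hurts exactly when the highest competing bid lies strictly between £190.4 and £273.4 — overbidding then wins at a price above your value.
£243.3: inside the interval → strictly worse (loss £52.9).
£192.6: inside the interval → strictly worse (loss £2.2).
£242.8: inside the interval → strictly worse (loss £52.4).
£251.2: inside the interval → strictly worse (loss £60.8).
£264.5: inside the interval → strictly worse (loss £74.1).
Count: 5.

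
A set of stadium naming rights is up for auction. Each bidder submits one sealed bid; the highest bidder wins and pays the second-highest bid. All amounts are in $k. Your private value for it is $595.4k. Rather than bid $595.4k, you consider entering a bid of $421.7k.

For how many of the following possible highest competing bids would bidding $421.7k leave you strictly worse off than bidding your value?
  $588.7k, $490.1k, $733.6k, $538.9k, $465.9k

4

The deviation hurts exactly when the highest competing bid lies strictly between $421.7k and $595.4k — underbidding then forfeits a profitable win.
$588.7k: inside the interval → strictly worse (loss $6.7k).
$490.1k: inside the interval → strictly worse (loss $105.3k).
$733.6k: above both → same outcome either way.
$538.9k: inside the interval → strictly worse (loss $56.5k).
$465.9k: inside the interval → strictly worse (loss $129.5k).
Count: 4.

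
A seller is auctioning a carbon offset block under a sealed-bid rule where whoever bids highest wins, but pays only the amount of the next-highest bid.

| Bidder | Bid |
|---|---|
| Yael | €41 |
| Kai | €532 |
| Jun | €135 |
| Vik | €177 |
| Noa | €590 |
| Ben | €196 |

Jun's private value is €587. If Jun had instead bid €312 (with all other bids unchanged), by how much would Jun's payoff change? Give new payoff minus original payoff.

The highest bid among the other bidders is €590; Jun's bid doesn't change that.
Original bid €135: Jun is not highest (top rival bid is €590); payoff €0.
Alternative bid €312: Jun is not highest (top rival bid is €590); payoff €0.
Change in payoff = €0 − (€0) = €0.

€0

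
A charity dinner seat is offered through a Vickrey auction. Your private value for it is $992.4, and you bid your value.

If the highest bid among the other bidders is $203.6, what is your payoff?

$788.8

Your bid $992.4 exceeds the highest competing bid $203.6, so you win.
In a second-price auction the winner pays the second-highest bid, $203.6.
Payoff = value − price = $992.4 − $203.6 = $788.8.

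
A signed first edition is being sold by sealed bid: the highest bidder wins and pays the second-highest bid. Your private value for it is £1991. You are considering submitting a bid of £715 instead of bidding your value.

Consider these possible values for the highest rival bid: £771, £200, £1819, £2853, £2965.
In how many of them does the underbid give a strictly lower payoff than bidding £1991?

The deviation hurts exactly when the highest competing bid lies strictly between £715 and £1991 — underbidding then forfeits a profitable win.
£771: inside the interval → strictly worse (loss £1220).
£200: below both → same outcome either way.
£1819: inside the interval → strictly worse (loss £172).
£2853: above both → same outcome either way.
£2965: above both → same outcome either way.
Count: 2.

2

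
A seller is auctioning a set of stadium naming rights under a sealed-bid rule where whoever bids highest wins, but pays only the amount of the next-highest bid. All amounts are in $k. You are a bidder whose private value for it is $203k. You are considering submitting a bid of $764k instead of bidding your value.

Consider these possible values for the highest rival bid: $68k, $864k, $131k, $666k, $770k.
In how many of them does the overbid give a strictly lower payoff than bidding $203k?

The deviation hurts exactly when the highest competing bid lies strictly between $203k and $764k — overbidding then wins at a price above your value.
$68k: below both → same outcome either way.
$864k: above both → same outcome either way.
$131k: below both → same outcome either way.
$666k: inside the interval → strictly worse (loss $463k).
$770k: above both → same outcome either way.
Count: 1.

1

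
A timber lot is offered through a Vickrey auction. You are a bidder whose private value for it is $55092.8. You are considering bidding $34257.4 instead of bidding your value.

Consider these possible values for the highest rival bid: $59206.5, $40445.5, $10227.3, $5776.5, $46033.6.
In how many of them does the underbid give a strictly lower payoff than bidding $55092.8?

2

The deviation hurts exactly when the highest competing bid lies strictly between $34257.4 and $55092.8 — underbidding then forfeits a profitable win.
$59206.5: above both → same outcome either way.
$40445.5: inside the interval → strictly worse (loss $14647.3).
$10227.3: below both → same outcome either way.
$5776.5: below both → same outcome either way.
$46033.6: inside the interval → strictly worse (loss $9059.2).
Count: 2.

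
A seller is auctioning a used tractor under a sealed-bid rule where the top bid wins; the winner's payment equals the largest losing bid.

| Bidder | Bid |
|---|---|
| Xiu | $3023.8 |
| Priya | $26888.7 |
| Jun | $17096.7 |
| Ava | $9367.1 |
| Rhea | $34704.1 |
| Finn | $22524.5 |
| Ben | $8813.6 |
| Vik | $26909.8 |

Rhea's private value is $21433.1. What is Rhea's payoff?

Highest bid: Rhea at $34704.1, so Rhea wins.
Second-highest bid: Vik at $26909.8 — that is the price the winner pays.
Rhea's payoff = value − price = $21433.1 − $26909.8 = −$5476.7.

−$5476.7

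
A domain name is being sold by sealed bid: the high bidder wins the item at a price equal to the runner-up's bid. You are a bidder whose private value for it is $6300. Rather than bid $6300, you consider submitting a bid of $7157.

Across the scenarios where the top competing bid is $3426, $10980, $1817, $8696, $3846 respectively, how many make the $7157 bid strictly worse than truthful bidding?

The deviation hurts exactly when the highest competing bid lies strictly between $6300 and $7157 — overbidding then wins at a price above your value.
$3426: below both → same outcome either way.
$10980: above both → same outcome either way.
$1817: below both → same outcome either way.
$8696: above both → same outcome either way.
$3846: below both → same outcome either way.
Count: 0.

0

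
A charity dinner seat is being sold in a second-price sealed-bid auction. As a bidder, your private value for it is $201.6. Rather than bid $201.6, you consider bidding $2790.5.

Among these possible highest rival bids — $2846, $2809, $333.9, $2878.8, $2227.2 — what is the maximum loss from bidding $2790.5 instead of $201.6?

$2025.6

$2846: same outcome either way → loss $0.
$2809: same outcome either way → loss $0.
$333.9: truthful gives $0, deviation gives −$132.3 → loss $132.3.
$2878.8: same outcome either way → loss $0.
$2227.2: truthful gives $0, deviation gives −$2025.6 → loss $2025.6.
Maximum loss: $2025.6.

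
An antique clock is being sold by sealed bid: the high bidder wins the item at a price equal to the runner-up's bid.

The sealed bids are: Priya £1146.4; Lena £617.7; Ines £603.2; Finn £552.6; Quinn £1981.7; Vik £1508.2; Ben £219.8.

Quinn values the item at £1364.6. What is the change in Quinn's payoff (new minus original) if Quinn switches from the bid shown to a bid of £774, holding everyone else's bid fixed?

£143.6

The highest bid among the other bidders is £1508.2; Quinn's bid doesn't change that.
Original bid £1981.7: Quinn is highest, pays the top rival bid £1508.2; payoff £1364.6 − £1508.2 = −£143.6.
Alternative bid £774: Quinn is not highest (top rival bid is £1508.2); payoff £0.
Change in payoff = £0 − (−£143.6) = £143.6.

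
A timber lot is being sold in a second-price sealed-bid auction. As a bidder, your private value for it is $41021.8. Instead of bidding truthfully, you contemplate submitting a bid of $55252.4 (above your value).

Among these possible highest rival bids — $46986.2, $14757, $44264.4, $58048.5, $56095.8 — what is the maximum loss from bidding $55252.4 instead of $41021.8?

$46986.2: truthful gives $0, deviation gives −$5964.4 → loss $5964.4.
$14757: same outcome either way → loss $0.
$44264.4: truthful gives $0, deviation gives −$3242.6 → loss $3242.6.
$58048.5: same outcome either way → loss $0.
$56095.8: same outcome either way → loss $0.
Maximum loss: $5964.4.

$5964.4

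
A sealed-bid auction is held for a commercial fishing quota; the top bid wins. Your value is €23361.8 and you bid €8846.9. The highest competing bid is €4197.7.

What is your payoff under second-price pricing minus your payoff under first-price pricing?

You have the highest bid, so you win under either rule.
Second-price: pay €4197.7 → payoff €19164.1.
First-price: pay your own bid €8846.9 → payoff €14514.9.
Difference = €19164.1 − (€14514.9) = €4649.2.

€4649.2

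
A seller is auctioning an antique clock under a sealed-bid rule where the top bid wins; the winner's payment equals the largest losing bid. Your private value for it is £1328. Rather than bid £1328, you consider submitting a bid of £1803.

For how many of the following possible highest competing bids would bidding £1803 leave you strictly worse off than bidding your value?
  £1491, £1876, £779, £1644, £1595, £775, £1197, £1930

The deviation hurts exactly when the highest competing bid lies strictly between £1328 and £1803 — overbidding then wins at a price above your value.
£1491: inside the interval → strictly worse (loss £163).
£1876: above both → same outcome either way.
£779: below both → same outcome either way.
£1644: inside the interval → strictly worse (loss £316).
£1595: inside the interval → strictly worse (loss £267).
£775: below both → same outcome either way.
£1197: below both → same outcome either way.
£1930: above both → same outcome either way.
Count: 3.

3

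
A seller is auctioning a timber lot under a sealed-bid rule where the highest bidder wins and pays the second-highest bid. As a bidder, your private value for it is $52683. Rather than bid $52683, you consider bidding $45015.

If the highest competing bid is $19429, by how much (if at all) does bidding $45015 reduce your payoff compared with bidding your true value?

$0

Bidding your value $52683: you win (since $52683 > $19429) and pay $19429. Payoff $33254.
Bidding $45015: you win and pay $19429. Payoff $52683 − $19429 = $33254.
Difference = $33254 − $33254 = $0; both bids lead to the same outcome because the competing bid is below both your value and your alternative bid.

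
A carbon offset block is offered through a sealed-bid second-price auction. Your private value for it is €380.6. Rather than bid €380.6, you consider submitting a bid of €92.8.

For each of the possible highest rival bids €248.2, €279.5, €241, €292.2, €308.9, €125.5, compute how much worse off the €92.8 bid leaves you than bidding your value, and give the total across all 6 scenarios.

The deviation costs you only when the competing bid falls strictly between €92.8 and €380.6; elsewhere both bids give the same outcome.
€248.2: truthful payoff €132.4, deviation payoff €0 → loss €132.4.
€279.5: truthful payoff €101.1, deviation payoff €0 → loss €101.1.
€241: truthful payoff €139.6, deviation payoff €0 → loss €139.6.
€292.2: truthful payoff €88.4, deviation payoff €0 → loss €88.4.
€308.9: truthful payoff €71.7, deviation payoff €0 → loss €71.7.
€125.5: truthful payoff €255.1, deviation payoff €0 → loss €255.1.
Total loss = €132.4 + €101.1 + €139.6 + €88.4 + €71.7 + €255.1 = €788.3.

€788.3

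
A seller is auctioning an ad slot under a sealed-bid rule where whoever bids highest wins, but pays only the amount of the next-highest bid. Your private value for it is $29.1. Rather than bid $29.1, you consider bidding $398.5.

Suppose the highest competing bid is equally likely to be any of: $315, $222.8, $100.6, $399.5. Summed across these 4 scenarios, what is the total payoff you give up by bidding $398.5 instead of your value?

The deviation costs you only when the competing bid falls strictly between $29.1 and $398.5; elsewhere both bids give the same outcome.
$315: truthful payoff $0, deviation payoff −$285.9 → loss $285.9.
$222.8: truthful payoff $0, deviation payoff −$193.7 → loss $193.7.
$100.6: truthful payoff $0, deviation payoff −$71.5 → loss $71.5.
$399.5: outcomes coincide → loss $0.
Total loss = $285.9 + $193.7 + $71.5 = $551.1.

$551.1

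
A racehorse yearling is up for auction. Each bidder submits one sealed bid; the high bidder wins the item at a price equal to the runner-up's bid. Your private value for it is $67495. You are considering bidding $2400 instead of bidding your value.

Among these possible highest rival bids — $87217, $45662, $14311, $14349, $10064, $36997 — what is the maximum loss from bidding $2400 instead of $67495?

$57431

$87217: same outcome either way → loss $0.
$45662: truthful gives $21833, deviation gives $0 → loss $21833.
$14311: truthful gives $53184, deviation gives $0 → loss $53184.
$14349: truthful gives $53146, deviation gives $0 → loss $53146.
$10064: truthful gives $57431, deviation gives $0 → loss $57431.
$36997: truthful gives $30498, deviation gives $0 → loss $30498.
Maximum loss: $57431.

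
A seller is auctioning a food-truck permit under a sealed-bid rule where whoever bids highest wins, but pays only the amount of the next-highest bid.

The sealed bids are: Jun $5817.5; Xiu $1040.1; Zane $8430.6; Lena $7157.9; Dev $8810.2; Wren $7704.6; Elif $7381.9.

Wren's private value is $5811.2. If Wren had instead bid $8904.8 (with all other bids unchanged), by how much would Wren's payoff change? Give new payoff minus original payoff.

The highest bid among the other bidders is $8810.2; Wren's bid doesn't change that.
Original bid $7704.6: Wren is not highest (top rival bid is $8810.2); payoff $0.
Alternative bid $8904.8: Wren is highest, pays the top rival bid $8810.2; payoff $5811.2 − $8810.2 = −$2999.
Change in payoff = −$2999 − ($0) = −$2999.

−$2999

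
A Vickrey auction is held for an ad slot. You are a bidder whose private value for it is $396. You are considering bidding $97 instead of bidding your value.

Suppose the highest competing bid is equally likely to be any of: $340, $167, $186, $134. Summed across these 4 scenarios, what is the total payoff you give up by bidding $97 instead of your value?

$757

The deviation costs you only when the competing bid falls strictly between $97 and $396; elsewhere both bids give the same outcome.
$340: truthful payoff $56, deviation payoff $0 → loss $56.
$167: truthful payoff $229, deviation payoff $0 → loss $229.
$186: truthful payoff $210, deviation payoff $0 → loss $210.
$134: truthful payoff $262, deviation payoff $0 → loss $262.
Total loss = $56 + $229 + $210 + $262 = $757.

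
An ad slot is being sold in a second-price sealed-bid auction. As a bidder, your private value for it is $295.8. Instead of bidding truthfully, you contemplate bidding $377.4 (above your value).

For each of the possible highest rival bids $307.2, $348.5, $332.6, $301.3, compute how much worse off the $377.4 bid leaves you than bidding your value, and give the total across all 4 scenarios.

The deviation costs you only when the competing bid falls strictly between $295.8 and $377.4; elsewhere both bids give the same outcome.
$307.2: truthful payoff $0, deviation payoff −$11.4 → loss $11.4.
$348.5: truthful payoff $0, deviation payoff −$52.7 → loss $52.7.
$332.6: truthful payoff $0, deviation payoff −$36.8 → loss $36.8.
$301.3: truthful payoff $0, deviation payoff −$5.5 → loss $5.5.
Total loss = $11.4 + $52.7 + $36.8 + $5.5 = $106.4.
Truthful bidding weakly dominates here: raising your bid can only win items priced above your value, and lowering it can only forfeit items priced below.

$106.4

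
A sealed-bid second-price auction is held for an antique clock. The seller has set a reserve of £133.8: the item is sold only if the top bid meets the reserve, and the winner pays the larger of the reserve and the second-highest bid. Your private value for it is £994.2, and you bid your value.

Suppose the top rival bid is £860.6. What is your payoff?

Your bid £994.2 is the highest and exceeds the reserve.
Price = max(second-highest bid, reserve) = max(£860.6, £133.8) = £860.6.
Payoff = £994.2 − £860.6 = £133.6.

£133.6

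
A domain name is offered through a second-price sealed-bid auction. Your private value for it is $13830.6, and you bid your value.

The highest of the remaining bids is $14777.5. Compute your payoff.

$0

Your bid $13830.6 is below the highest competing bid $14777.5, so you lose.
A losing bidder pays nothing and receives nothing: payoff = $0.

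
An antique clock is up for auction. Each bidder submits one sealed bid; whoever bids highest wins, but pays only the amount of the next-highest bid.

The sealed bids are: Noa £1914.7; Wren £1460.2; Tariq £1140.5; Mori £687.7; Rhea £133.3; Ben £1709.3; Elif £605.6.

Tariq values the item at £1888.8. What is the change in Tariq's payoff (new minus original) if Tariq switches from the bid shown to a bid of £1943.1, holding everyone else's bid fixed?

The highest bid among the other bidders is £1914.7; Tariq's bid doesn't change that.
Original bid £1140.5: Tariq is not highest (top rival bid is £1914.7); payoff £0.
Alternative bid £1943.1: Tariq is highest, pays the top rival bid £1914.7; payoff £1888.8 − £1914.7 = −£25.9.
Change in payoff = −£25.9 − (£0) = −£25.9.

−£25.9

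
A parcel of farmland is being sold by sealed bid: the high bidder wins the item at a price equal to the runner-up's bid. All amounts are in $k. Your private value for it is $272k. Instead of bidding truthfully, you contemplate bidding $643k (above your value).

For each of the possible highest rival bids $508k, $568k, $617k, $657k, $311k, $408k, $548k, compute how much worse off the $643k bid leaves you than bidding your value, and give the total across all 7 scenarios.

The deviation costs you only when the competing bid falls strictly between $272k and $643k; elsewhere both bids give the same outcome.
$508k: truthful payoff $0k, deviation payoff −$236k → loss $236k.
$568k: truthful payoff $0k, deviation payoff −$296k → loss $296k.
$617k: truthful payoff $0k, deviation payoff −$345k → loss $345k.
$657k: outcomes coincide → loss $0k.
$311k: truthful payoff $0k, deviation payoff −$39k → loss $39k.
$408k: truthful payoff $0k, deviation payoff −$136k → loss $136k.
$548k: truthful payoff $0k, deviation payoff −$276k → loss $276k.
Total loss = $236k + $296k + $345k + $39k + $136k + $276k = $1328k.

$1328k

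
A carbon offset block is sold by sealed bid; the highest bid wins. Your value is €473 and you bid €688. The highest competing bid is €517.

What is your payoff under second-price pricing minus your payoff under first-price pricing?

€171

You have the highest bid, so you win under either rule.
Second-price: pay €517 → payoff −€44.
First-price: pay your own bid €688 → payoff −€215.
Difference = −€44 − (−€215) = €171.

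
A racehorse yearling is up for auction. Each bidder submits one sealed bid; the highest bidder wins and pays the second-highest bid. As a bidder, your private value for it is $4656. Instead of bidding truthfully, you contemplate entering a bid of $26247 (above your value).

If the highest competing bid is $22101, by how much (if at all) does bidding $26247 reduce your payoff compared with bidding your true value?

Bidding your value $4656: you lose (since $4656 < $22101). Payoff $0.
Bidding $26247: you win and pay $22101. Payoff $4656 − $22101 = −$17445.
The competing bid $22101 lies between your value and your inflated bid, so overbidding wins an item priced above your value.
Loss from deviating = $0 − (−$17445) = $17445.

$17445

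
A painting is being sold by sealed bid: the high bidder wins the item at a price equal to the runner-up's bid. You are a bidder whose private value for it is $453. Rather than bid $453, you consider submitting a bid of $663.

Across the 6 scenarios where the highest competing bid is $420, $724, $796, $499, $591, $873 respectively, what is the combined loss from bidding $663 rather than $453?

$184

The deviation costs you only when the competing bid falls strictly between $453 and $663; elsewhere both bids give the same outcome.
$420: outcomes coincide → loss $0.
$724: outcomes coincide → loss $0.
$796: outcomes coincide → loss $0.
$499: truthful payoff $0, deviation payoff −$46 → loss $46.
$591: truthful payoff $0, deviation payoff −$138 → loss $138.
$873: outcomes coincide → loss $0.
Total loss = $46 + $138 = $184.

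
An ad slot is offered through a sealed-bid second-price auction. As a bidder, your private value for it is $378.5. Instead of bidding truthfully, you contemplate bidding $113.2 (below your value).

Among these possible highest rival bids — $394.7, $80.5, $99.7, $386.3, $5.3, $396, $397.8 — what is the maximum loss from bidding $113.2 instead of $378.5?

$394.7: same outcome either way → loss $0.
$80.5: same outcome either way → loss $0.
$99.7: same outcome either way → loss $0.
$386.3: same outcome either way → loss $0.
$5.3: same outcome either way → loss $0.
$396: same outcome either way → loss $0.
$397.8: same outcome either way → loss $0.
Maximum loss: $0.

$0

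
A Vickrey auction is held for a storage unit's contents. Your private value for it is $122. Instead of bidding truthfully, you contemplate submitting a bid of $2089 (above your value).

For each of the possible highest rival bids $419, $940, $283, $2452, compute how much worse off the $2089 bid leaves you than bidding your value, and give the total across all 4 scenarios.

$1276

The deviation costs you only when the competing bid falls strictly between $122 and $2089; elsewhere both bids give the same outcome.
$419: truthful payoff $0, deviation payoff −$297 → loss $297.
$940: truthful payoff $0, deviation payoff −$818 → loss $818.
$283: truthful payoff $0, deviation payoff −$161 → loss $161.
$2452: outcomes coincide → loss $0.
Total loss = $297 + $818 + $161 = $1276.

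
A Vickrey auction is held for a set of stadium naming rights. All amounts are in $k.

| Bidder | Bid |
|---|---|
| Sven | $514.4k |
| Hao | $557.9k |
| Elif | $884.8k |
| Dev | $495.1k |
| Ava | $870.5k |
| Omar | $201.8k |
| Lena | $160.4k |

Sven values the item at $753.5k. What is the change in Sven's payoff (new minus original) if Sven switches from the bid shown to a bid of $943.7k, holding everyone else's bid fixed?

−$131.3k

The highest bid among the other bidders is $884.8k; Sven's bid doesn't change that.
Original bid $514.4k: Sven is not highest (top rival bid is $884.8k); payoff $0k.
Alternative bid $943.7k: Sven is highest, pays the top rival bid $884.8k; payoff $753.5k − $884.8k = −$131.3k.
Change in payoff = −$131.3k − ($0k) = −$131.3k.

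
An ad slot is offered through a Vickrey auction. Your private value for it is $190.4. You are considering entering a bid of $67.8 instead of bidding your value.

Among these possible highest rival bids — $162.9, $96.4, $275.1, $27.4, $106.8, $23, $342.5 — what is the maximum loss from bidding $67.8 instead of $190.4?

$94

$162.9: truthful gives $27.5, deviation gives $0 → loss $27.5.
$96.4: truthful gives $94, deviation gives $0 → loss $94.
$275.1: same outcome either way → loss $0.
$27.4: same outcome either way → loss $0.
$106.8: truthful gives $83.6, deviation gives $0 → loss $83.6.
$23: same outcome either way → loss $0.
$342.5: same outcome either way → loss $0.
Maximum loss: $94.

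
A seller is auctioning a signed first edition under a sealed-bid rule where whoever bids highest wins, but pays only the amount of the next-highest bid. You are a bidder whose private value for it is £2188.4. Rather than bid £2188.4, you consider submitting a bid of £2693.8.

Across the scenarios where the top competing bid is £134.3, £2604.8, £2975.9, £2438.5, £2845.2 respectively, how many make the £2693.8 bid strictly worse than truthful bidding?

The deviation hurts exactly when the highest competing bid lies strictly between £2188.4 and £2693.8 — overbidding then wins at a price above your value.
£134.3: below both → same outcome either way.
£2604.8: inside the interval → strictly worse (loss £416.4).
£2975.9: above both → same outcome either way.
£2438.5: inside the interval → strictly worse (loss £250.1).
£2845.2: above both → same outcome either way.
Count: 2.

2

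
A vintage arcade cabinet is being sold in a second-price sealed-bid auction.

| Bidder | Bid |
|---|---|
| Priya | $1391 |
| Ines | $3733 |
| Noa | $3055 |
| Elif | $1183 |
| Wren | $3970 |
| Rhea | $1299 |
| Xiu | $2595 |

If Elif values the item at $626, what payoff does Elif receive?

Highest bid: Wren at $3970, so Wren wins.
Second-highest bid: Ines at $3733 — that is the price the winner pays.
Elif did not win, so Elif pays nothing and receives nothing: payoff $0.

$0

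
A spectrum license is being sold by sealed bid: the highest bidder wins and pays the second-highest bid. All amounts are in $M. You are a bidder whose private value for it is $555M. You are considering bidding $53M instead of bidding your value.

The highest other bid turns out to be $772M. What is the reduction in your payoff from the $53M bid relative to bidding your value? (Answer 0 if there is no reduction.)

Bidding your value $555M: you lose (since $555M < $772M). Payoff $0M.
Bidding $53M: you lose. Payoff $0M.
Difference = $0M − $0M = $0M; both bids lead to the same outcome because the competing bid is above both your value and your alternative bid.

$0M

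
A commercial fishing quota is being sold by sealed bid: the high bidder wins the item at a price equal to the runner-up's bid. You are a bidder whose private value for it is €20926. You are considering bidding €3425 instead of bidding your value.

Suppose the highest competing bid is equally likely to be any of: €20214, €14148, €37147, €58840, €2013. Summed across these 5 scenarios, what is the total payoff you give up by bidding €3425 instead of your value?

€7490

The deviation costs you only when the competing bid falls strictly between €3425 and €20926; elsewhere both bids give the same outcome.
€20214: truthful payoff €712, deviation payoff €0 → loss €712.
€14148: truthful payoff €6778, deviation payoff €0 → loss €6778.
€37147: outcomes coincide → loss €0.
€58840: outcomes coincide → loss €0.
€2013: outcomes coincide → loss €0.
Total loss = €712 + €6778 = €7490.
Truthful bidding weakly dominates here: raising your bid can only win items priced above your value, and lowering it can only forfeit items priced below.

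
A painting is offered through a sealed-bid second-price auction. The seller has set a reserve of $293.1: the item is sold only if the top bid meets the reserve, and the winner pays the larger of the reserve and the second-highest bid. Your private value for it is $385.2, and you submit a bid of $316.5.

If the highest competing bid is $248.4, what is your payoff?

Your bid $316.5 is the highest and exceeds the reserve.
Price = max(second-highest bid, reserve) = max($248.4, $293.1) = $293.1.
Payoff = $385.2 − $293.1 = $92.1.

$92.1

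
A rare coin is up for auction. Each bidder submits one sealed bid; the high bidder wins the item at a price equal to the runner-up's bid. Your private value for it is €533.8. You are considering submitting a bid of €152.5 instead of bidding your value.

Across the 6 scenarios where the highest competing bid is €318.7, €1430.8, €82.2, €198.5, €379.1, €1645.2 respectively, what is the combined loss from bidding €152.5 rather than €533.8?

€705.1

The deviation costs you only when the competing bid falls strictly between €152.5 and €533.8; elsewhere both bids give the same outcome.
€318.7: truthful payoff €215.1, deviation payoff €0 → loss €215.1.
€1430.8: outcomes coincide → loss €0.
€82.2: outcomes coincide → loss €0.
€198.5: truthful payoff €335.3, deviation payoff €0 → loss €335.3.
€379.1: truthful payoff €154.7, deviation payoff €0 → loss €154.7.
€1645.2: outcomes coincide → loss €0.
Total loss = €215.1 + €335.3 + €154.7 = €705.1.
In a second-price auction your bid sets only whether you win, not what you pay, so bidding your true value is weakly dominant.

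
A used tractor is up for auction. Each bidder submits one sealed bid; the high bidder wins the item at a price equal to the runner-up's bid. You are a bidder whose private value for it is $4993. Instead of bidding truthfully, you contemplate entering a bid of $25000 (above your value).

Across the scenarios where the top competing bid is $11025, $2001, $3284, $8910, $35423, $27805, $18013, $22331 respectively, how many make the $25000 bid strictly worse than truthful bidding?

4

The deviation hurts exactly when the highest competing bid lies strictly between $4993 and $25000 — overbidding then wins at a price above your value.
$11025: inside the interval → strictly worse (loss $6032).
$2001: below both → same outcome either way.
$3284: below both → same outcome either way.
$8910: inside the interval → strictly worse (loss $3917).
$35423: above both → same outcome either way.
$27805: above both → same outcome either way.
$18013: inside the interval → strictly worse (loss $13020).
$22331: inside the interval → strictly worse (loss $17338).
Count: 4.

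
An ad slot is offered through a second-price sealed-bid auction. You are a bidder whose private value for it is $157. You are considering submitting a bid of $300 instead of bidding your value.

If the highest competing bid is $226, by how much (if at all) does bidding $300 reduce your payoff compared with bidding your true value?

Bidding your value $157: you lose (since $157 < $226). Payoff $0.
Bidding $300: you win and pay $226. Payoff $157 − $226 = −$69.
The competing bid $226 lies between your value and your inflated bid, so overbidding wins an item priced above your value.
Loss from deviating = $0 − (−$69) = $69.
Truthful bidding weakly dominates here: raising your bid can only win items priced above your value, and lowering it can only forfeit items priced below.

$69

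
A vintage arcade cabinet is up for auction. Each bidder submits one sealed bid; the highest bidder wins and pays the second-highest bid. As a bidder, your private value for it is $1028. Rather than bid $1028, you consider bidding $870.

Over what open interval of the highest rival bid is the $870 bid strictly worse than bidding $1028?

If the competing bid is below $870, both bids win at the same price — no difference.
If it is above $1028, both bids lose — no difference.
If it lies strictly between $870 and $1028, bidding your value wins at a price below your value (positive payoff) while bidding $870 loses (payoff 0).
So the deviation strictly hurts on the open interval ($870, $1028).
In a second-price auction your bid sets only whether you win, not what you pay, so bidding your true value is weakly dominant.

($870, $1028)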